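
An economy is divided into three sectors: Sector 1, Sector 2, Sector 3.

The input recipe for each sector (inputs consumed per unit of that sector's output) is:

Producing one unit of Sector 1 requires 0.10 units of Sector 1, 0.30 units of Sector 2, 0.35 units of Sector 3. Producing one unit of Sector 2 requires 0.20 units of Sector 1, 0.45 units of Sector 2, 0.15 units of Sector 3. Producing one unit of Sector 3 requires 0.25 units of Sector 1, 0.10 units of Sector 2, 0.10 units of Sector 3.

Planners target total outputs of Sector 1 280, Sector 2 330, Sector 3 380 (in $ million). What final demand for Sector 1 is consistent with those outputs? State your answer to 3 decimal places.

d_1 = 91.000

I − A =
  [   0.90    -0.20    -0.25]
  [  -0.30     0.55    -0.10]
  [  -0.35    -0.15     0.90]
d = (I − A) x:
  d_1 = (+0.90)·280 + (-0.20)·330 + (-0.25)·380 = 91.000
  d_2 = (-0.30)·280 + (+0.55)·330 + (-0.10)·380 = 59.500
  d_3 = (-0.35)·280 + (-0.15)·330 + (+0.90)·380 = 194.500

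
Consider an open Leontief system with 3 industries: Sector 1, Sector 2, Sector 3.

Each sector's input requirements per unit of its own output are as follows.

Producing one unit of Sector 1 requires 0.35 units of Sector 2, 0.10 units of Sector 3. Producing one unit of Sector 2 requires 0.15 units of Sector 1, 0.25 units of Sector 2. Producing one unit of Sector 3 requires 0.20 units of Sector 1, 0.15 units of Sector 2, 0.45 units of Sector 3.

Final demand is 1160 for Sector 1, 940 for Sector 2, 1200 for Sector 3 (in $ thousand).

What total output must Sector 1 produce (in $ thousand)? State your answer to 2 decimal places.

x_1 = 2082.70

I − A =
  [   1.00    -0.15    -0.20]
  [  -0.35     0.75    -0.15]
  [  -0.10     0.00     0.55]
Cofactors of I−A, C_ij = (−1)^(i+j)·(minor ij) (rows/columns in the sector order above):
  C_11 = (0.75)(0.55) − (-0.15)(0.00) = 0.4125
  C_12 = −[(-0.35)(0.55) − (-0.15)(-0.10)] = 0.2075
  C_13 = (-0.35)(0.00) − (0.75)(-0.10) = 0.0750
  C_21 = −[(-0.15)(0.55) − (-0.20)(0.00)] = 0.0825
  C_22 = (1.00)(0.55) − (-0.20)(-0.10) = 0.5300
  C_23 = −[(1.00)(0.00) − (-0.15)(-0.10)] = 0.0150
  C_31 = (-0.15)(-0.15) − (-0.20)(0.75) = 0.1725
  C_32 = −[(1.00)(-0.15) − (-0.20)(-0.35)] = 0.2200
  C_33 = (1.00)(0.75) − (-0.15)(-0.35) = 0.6975
det(I−A) = Σ_j (I−A)_1j·C_1j = (1.00)(0.4125) + (-0.15)(0.2075) + (-0.20)(0.0750) = 0.366375
adj(I−A) = Cᵀ =
  [ 0.4125   0.0825   0.1725]
  [ 0.2075   0.5300   0.2200]
  [ 0.0750   0.0150   0.6975]
(I − A)⁻¹ = adj(I−A) / det(I−A) ≈
  [   1.1259     0.2252     0.4708]
  [   0.5664     1.4466     0.6005]
  [   0.2047     0.0409     1.9038]
x = (I − A)⁻¹ d = adj(I−A)·d / det(I−A), with det(I−A) = 0.366375:
  x_1 = (0.4125·1160 + 0.0825·940 + 0.1725·1200) / 0.366375 = 763.05 / 0.366375 ≈ 2082.70
  x_2 = (0.2075·1160 + 0.5300·940 + 0.2200·1200) / 0.366375 = 1002.90 / 0.366375 ≈ 2737.36
  x_3 = (0.0750·1160 + 0.0150·940 + 0.6975·1200) / 0.366375 = 938.10 / 0.366375 ≈ 2560.49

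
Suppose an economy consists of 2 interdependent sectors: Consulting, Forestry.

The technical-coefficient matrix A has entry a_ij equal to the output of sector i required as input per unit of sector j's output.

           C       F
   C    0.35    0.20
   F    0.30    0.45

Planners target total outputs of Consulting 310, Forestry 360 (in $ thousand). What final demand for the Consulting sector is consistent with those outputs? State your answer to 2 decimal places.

d_C = 129.50

I − A =
  [   0.65    -0.20]
  [  -0.30     0.55]
d = (I − A) x:
  d_C = (+0.65)·310 + (-0.20)·360 = 129.50
  d_F = (-0.30)·310 + (+0.55)·360 = 105.00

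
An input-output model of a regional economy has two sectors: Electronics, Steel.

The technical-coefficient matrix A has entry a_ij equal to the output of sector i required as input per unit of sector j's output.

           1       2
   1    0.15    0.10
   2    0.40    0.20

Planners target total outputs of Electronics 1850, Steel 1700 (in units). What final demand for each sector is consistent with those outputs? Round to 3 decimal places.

I − A =
  [   0.85    -0.10]
  [  -0.40     0.80]
d = (I − A) x:
  d_1 = (+0.85)·1850 + (-0.10)·1700 = 1402.500
  d_2 = (-0.40)·1850 + (+0.80)·1700 = 620.000

d_1 = 1402.500, d_2 = 620.000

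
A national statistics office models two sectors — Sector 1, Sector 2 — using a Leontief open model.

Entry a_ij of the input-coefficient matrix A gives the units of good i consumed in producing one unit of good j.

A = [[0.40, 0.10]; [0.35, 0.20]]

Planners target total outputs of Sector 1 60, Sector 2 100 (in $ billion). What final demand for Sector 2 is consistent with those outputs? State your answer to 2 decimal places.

I − A =
  [   0.60    -0.10]
  [  -0.35     0.80]
d = (I − A) x:
  d_1 = (+0.60)·60 + (-0.10)·100 = 26.00
  d_2 = (-0.35)·60 + (+0.80)·100 = 59.00

d_2 = 59.00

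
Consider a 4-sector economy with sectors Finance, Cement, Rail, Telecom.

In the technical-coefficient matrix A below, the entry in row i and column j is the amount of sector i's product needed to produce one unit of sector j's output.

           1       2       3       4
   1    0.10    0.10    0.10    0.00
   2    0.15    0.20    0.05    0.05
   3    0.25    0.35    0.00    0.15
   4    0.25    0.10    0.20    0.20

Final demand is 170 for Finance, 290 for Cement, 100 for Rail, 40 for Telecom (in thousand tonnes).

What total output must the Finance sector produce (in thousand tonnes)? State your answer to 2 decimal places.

I − A =
  [   0.90    -0.10    -0.10     0.00]
  [  -0.15     0.80    -0.05    -0.05]
  [  -0.25    -0.35     1.00    -0.15]
  [  -0.25    -0.10    -0.20     0.80]
Compute the cofactors C_ij = (−1)^(i+j)·(3×3 minor ij) of I−A; the adjugate is their transpose:
adj(I−A) = Cᵀ =
  [ 0.592750   0.106500   0.068500   0.019500]
  [ 0.142375   0.669250   0.058250   0.052750]
  [ 0.237375   0.289250   0.558250   0.122750]
  [ 0.262375   0.189250   0.168250   0.662750]
det(I−A) = Σ_j (I−A)_1j·C_1j = (0.90)(0.592750) + (-0.10)(0.142375) + (-0.10)(0.237375) + (0.00)(0.262375) = 0.4955
(I − A)⁻¹ = adj(I−A) / det(I−A) ≈
  [   1.1963     0.2149     0.1382     0.0394]
  [   0.2873     1.3507     0.1176     0.1065]
  [   0.4791     0.5838     1.1266     0.2477]
  [   0.5295     0.3819     0.3396     1.3375]
x = (I − A)⁻¹ d = adj(I−A)·d / det(I−A), with det(I−A) = 0.4955:
  x_1 = (0.592750·170 + 0.106500·290 + 0.068500·100 + 0.019500·40) / 0.4955 = 139.2825 / 0.4955 ≈ 281.09
  x_2 = (0.142375·170 + 0.669250·290 + 0.058250·100 + 0.052750·40) / 0.4955 = 226.22125 / 0.4955 ≈ 456.55
  x_3 = (0.237375·170 + 0.289250·290 + 0.558250·100 + 0.122750·40) / 0.4955 = 184.97125 / 0.4955 ≈ 373.30
  x_4 = (0.262375·170 + 0.189250·290 + 0.168250·100 + 0.662750·40) / 0.4955 = 142.82125 / 0.4955 ≈ 288.24

x_1 = 281.09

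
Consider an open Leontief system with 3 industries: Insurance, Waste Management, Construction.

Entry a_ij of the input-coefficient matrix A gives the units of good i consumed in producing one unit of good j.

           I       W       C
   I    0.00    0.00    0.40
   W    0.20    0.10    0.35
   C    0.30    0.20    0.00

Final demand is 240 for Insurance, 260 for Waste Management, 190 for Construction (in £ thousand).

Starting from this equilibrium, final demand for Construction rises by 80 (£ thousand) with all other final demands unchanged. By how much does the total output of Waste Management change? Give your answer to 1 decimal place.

Δx_W = 48.7

I − A =
  [   1.00     0.00    -0.40]
  [  -0.20     0.90    -0.35]
  [  -0.30    -0.20     1.00]
Cofactors of I−A, C_ij = (−1)^(i+j)·(minor ij) (rows/columns in the sector order above):
  C_11 = (0.90)(1.00) − (-0.35)(-0.20) = 0.8300
  C_12 = −[(-0.20)(1.00) − (-0.35)(-0.30)] = 0.3050
  C_13 = (-0.20)(-0.20) − (0.90)(-0.30) = 0.3100
  C_21 = −[(0.00)(1.00) − (-0.40)(-0.20)] = 0.0800
  C_22 = (1.00)(1.00) − (-0.40)(-0.30) = 0.8800
  C_23 = −[(1.00)(-0.20) − (0.00)(-0.30)] = 0.2000
  C_31 = (0.00)(-0.35) − (-0.40)(0.90) = 0.3600
  C_32 = −[(1.00)(-0.35) − (-0.40)(-0.20)] = 0.4300
  C_33 = (1.00)(0.90) − (0.00)(-0.20) = 0.9000
det(I−A) = Σ_j (I−A)_1j·C_1j = (1.00)(0.8300) + (0.00)(0.3050) + (-0.40)(0.3100) = 0.7060
adj(I−A) = Cᵀ =
  [ 0.8300   0.0800   0.3600]
  [ 0.3050   0.8800   0.4300]
  [ 0.3100   0.2000   0.9000]
(I − A)⁻¹ = adj(I−A) / det(I−A) ≈
  [   1.1756     0.1133     0.5099]
  [   0.4320     1.2465     0.6091]
  [   0.4391     0.2833     1.2748]
Δx = (I − A)⁻¹ Δd with Δd having +80 in the Construction component and 0 elsewhere.
So Δx_W = L_WC · (+80), where L_WC = adj(I−A)_WC / det(I−A) = 0.4300 / 0.7060.
Δx_W = 0.4300 × (+80) / 0.7060 = 34.40 / 0.7060 ≈ 48.7.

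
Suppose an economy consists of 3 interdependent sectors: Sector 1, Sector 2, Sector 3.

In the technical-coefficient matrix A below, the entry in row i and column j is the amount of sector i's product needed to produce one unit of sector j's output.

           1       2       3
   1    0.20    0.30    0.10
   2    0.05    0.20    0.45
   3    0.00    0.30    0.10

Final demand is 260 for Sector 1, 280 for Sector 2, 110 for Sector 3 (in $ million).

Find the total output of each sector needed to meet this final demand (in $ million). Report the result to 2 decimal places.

x_1 = 573.40, x_2 = 559.49, x_3 = 308.72

I − A =
  [   0.80    -0.30    -0.10]
  [  -0.05     0.80    -0.45]
  [   0.00    -0.30     0.90]
Cofactors of I−A, C_ij = (−1)^(i+j)·(minor ij) (rows/columns in the sector order above):
  C_11 = (0.80)(0.90) − (-0.45)(-0.30) = 0.5850
  C_12 = −[(-0.05)(0.90) − (-0.45)(0.00)] = 0.0450
  C_13 = (-0.05)(-0.30) − (0.80)(0.00) = 0.0150
  C_21 = −[(-0.30)(0.90) − (-0.10)(-0.30)] = 0.3000
  C_22 = (0.80)(0.90) − (-0.10)(0.00) = 0.7200
  C_23 = −[(0.80)(-0.30) − (-0.30)(0.00)] = 0.2400
  C_31 = (-0.30)(-0.45) − (-0.10)(0.80) = 0.2150
  C_32 = −[(0.80)(-0.45) − (-0.10)(-0.05)] = 0.3650
  C_33 = (0.80)(0.80) − (-0.30)(-0.05) = 0.6250
det(I−A) = Σ_j (I−A)_1j·C_1j = (0.80)(0.5850) + (-0.30)(0.0450) + (-0.10)(0.0150) = 0.4530
adj(I−A) = Cᵀ =
  [ 0.5850   0.3000   0.2150]
  [ 0.0450   0.7200   0.3650]
  [ 0.0150   0.2400   0.6250]
(I − A)⁻¹ = adj(I−A) / det(I−A) ≈
  [   1.2914     0.6623     0.4746]
  [   0.0993     1.5894     0.8057]
  [   0.0331     0.5298     1.3797]
x = (I − A)⁻¹ d = adj(I−A)·d / det(I−A), with det(I−A) = 0.4530:
  x_1 = (0.5850·260 + 0.3000·280 + 0.2150·110) / 0.4530 = 259.75 / 0.4530 ≈ 573.40
  x_2 = (0.0450·260 + 0.7200·280 + 0.3650·110) / 0.4530 = 253.45 / 0.4530 ≈ 559.49
  x_3 = (0.0150·260 + 0.2400·280 + 0.6250·110) / 0.4530 = 139.85 / 0.4530 ≈ 308.72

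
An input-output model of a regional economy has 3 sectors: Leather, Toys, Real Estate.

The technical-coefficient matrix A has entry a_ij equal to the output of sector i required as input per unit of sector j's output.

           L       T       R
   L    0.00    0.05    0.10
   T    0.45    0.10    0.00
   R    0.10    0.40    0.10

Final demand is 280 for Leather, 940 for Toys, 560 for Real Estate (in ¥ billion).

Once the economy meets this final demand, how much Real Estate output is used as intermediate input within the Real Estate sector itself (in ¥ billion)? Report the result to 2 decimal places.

I − A =
  [   1.00    -0.05    -0.10]
  [  -0.45     0.90     0.00]
  [  -0.10    -0.40     0.90]
Cofactors of I−A, C_ij = (−1)^(i+j)·(minor ij) (rows/columns in the sector order above):
  C_11 = (0.90)(0.90) − (0.00)(-0.40) = 0.8100
  C_12 = −[(-0.45)(0.90) − (0.00)(-0.10)] = 0.4050
  C_13 = (-0.45)(-0.40) − (0.90)(-0.10) = 0.2700
  C_21 = −[(-0.05)(0.90) − (-0.10)(-0.40)] = 0.0850
  C_22 = (1.00)(0.90) − (-0.10)(-0.10) = 0.8900
  C_23 = −[(1.00)(-0.40) − (-0.05)(-0.10)] = 0.4050
  C_31 = (-0.05)(0.00) − (-0.10)(0.90) = 0.0900
  C_32 = −[(1.00)(0.00) − (-0.10)(-0.45)] = 0.0450
  C_33 = (1.00)(0.90) − (-0.05)(-0.45) = 0.8775
det(I−A) = Σ_j (I−A)_1j·C_1j = (1.00)(0.8100) + (-0.05)(0.4050) + (-0.10)(0.2700) = 0.76275
adj(I−A) = Cᵀ =
  [ 0.8100   0.0850   0.0900]
  [ 0.4050   0.8900   0.0450]
  [ 0.2700   0.4050   0.8775]
(I − A)⁻¹ = adj(I−A) / det(I−A) ≈
  [   1.0619     0.1114     0.1180]
  [   0.5310     1.1668     0.0590]
  [   0.3540     0.5310     1.1504]
First solve x = (I − A)⁻¹ d = adj(I−A)·d / det(I−A); in particular x_R = (0.2700·280 + 0.4050·940 + 0.8775·560) / 0.76275 = 947.70 / 0.76275 ≈ 1242.4779.
Intermediate flow from R to R: z_RR = a_RR · x_R = 0.10 × 947.70 / 0.76275 = 94.77 / 0.76275 ≈ 124.25.

z_RR = 124.25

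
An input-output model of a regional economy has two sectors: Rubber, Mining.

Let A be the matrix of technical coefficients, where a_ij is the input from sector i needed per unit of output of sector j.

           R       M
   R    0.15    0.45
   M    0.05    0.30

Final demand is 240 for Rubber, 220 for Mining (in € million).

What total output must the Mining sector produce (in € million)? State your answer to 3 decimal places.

I − A =
  [   0.85    -0.45]
  [  -0.05     0.70]
det(I−A) = (0.85)(0.70) − (-0.45)(-0.05) = 0.5725
adj(I−A) = [[0.70, 0.45], [0.05, 0.85]]
(I − A)⁻¹ = adj(I−A) / det(I−A) ≈
  [   1.2227     0.7860]
  [   0.0873     1.4847]
x = (I − A)⁻¹ d = adj(I−A)·d / det(I−A), with det(I−A) = 0.5725:
  x_R = (0.70·240 + 0.45·220) / 0.5725 = 267.00 / 0.5725 ≈ 466.376
  x_M = (0.05·240 + 0.85·220) / 0.5725 = 199.00 / 0.5725 ≈ 347.598

x_M = 347.598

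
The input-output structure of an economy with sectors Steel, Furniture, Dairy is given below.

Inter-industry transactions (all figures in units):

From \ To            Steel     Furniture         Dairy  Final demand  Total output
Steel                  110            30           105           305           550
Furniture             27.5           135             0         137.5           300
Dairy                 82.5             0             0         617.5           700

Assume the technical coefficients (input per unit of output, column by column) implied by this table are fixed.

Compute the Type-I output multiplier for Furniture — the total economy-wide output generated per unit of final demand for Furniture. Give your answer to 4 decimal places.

m_F = 2.1118

Technical coefficients a_ij = z_ij / X_j:
  a_SS = 110/550 = 0.20, a_FS = 27.5/550 = 0.05, a_DS = 82.5/550 = 0.15
  a_SF = 30/300 = 0.10, a_FF = 135/300 = 0.45, a_DF = 0/300 = 0.00
  a_SD = 105/700 = 0.15, a_FD = 0/700 = 0.00, a_DD = 0/700 = 0.00
I − A =
  [   0.80    -0.10    -0.15]
  [  -0.05     0.55     0.00]
  [  -0.15     0.00     1.00]
Cofactors of I−A, C_ij = (−1)^(i+j)·(minor ij) (rows/columns in the sector order above):
  C_11 = (0.55)(1.00) − (0.00)(0.00) = 0.5500
  C_12 = −[(-0.05)(1.00) − (0.00)(-0.15)] = 0.0500
  C_13 = (-0.05)(0.00) − (0.55)(-0.15) = 0.0825
  C_21 = −[(-0.10)(1.00) − (-0.15)(0.00)] = 0.1000
  C_22 = (0.80)(1.00) − (-0.15)(-0.15) = 0.7775
  C_23 = −[(0.80)(0.00) − (-0.10)(-0.15)] = 0.0150
  C_31 = (-0.10)(0.00) − (-0.15)(0.55) = 0.0825
  C_32 = −[(0.80)(0.00) − (-0.15)(-0.05)] = 0.0075
  C_33 = (0.80)(0.55) − (-0.10)(-0.05) = 0.4350
det(I−A) = Σ_j (I−A)_1j·C_1j = (0.80)(0.5500) + (-0.10)(0.0500) + (-0.15)(0.0825) = 0.422625
adj(I−A) = Cᵀ =
  [ 0.5500   0.1000   0.0825]
  [ 0.0500   0.7775   0.0075]
  [ 0.0825   0.0150   0.4350]
(I − A)⁻¹ = adj(I−A) / det(I−A) ≈
  [   1.30139     0.23662     0.19521]
  [   0.11831     1.83969     0.01775]
  [   0.19521     0.03549     1.02928]
The output multiplier for sector j is the column-j sum of the Leontief inverse (I − A)⁻¹ = adj(I−A) / det(I−A).
Column F of adj(I−A): (0.1000, 0.7775, 0.0150); det(I−A) = 0.422625.
m_F = (0.1000 + 0.7775 + 0.0150) / 0.422625 = 0.8925 / 0.422625 ≈ 2.1118.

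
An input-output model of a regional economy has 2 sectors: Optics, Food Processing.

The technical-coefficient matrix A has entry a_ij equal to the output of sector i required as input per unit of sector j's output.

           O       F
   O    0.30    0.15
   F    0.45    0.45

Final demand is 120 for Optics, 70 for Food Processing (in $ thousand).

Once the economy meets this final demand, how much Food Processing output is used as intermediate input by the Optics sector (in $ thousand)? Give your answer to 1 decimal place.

I − A =
  [   0.70    -0.15]
  [  -0.45     0.55]
det(I−A) = (0.70)(0.55) − (-0.15)(-0.45) = 0.3175
adj(I−A) = [[0.55, 0.15], [0.45, 0.70]]
(I − A)⁻¹ = adj(I−A) / det(I−A) ≈
  [   1.7323     0.4724]
  [   1.4173     2.2047]
First solve x = (I − A)⁻¹ d = adj(I−A)·d / det(I−A); in particular x_O = (0.55·120 + 0.15·70) / 0.3175 = 76.50 / 0.3175 ≈ 240.945.
Intermediate flow from F to O: z_FO = a_FO · x_O = 0.45 × 76.50 / 0.3175 = 34.425 / 0.3175 ≈ 108.4.

z_FO = 108.4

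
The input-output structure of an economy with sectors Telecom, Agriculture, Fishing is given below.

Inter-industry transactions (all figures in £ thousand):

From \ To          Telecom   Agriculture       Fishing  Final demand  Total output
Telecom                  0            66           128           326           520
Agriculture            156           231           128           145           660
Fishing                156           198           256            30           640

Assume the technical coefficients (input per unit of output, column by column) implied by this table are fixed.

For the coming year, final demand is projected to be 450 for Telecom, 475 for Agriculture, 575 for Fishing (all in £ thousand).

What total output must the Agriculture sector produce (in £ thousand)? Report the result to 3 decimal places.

x_A = 2064.257

Technical coefficients a_ij = z_ij / X_j:
  a_TT = 0/520 = 0.00, a_AT = 156/520 = 0.30, a_FT = 156/520 = 0.30
  a_TA = 66/660 = 0.10, a_AA = 231/660 = 0.35, a_FA = 198/660 = 0.30
  a_TF = 128/640 = 0.20, a_AF = 128/640 = 0.20, a_FF = 256/640 = 0.40
I − A =
  [   1.00    -0.10    -0.20]
  [  -0.30     0.65    -0.20]
  [  -0.30    -0.30     0.60]
Cofactors of I−A, C_ij = (−1)^(i+j)·(minor ij) (rows/columns in the sector order above):
  C_11 = (0.65)(0.60) − (-0.20)(-0.30) = 0.3300
  C_12 = −[(-0.30)(0.60) − (-0.20)(-0.30)] = 0.2400
  C_13 = (-0.30)(-0.30) − (0.65)(-0.30) = 0.2850
  C_21 = −[(-0.10)(0.60) − (-0.20)(-0.30)] = 0.1200
  C_22 = (1.00)(0.60) − (-0.20)(-0.30) = 0.5400
  C_23 = −[(1.00)(-0.30) − (-0.10)(-0.30)] = 0.3300
  C_31 = (-0.10)(-0.20) − (-0.20)(0.65) = 0.1500
  C_32 = −[(1.00)(-0.20) − (-0.20)(-0.30)] = 0.2600
  C_33 = (1.00)(0.65) − (-0.10)(-0.30) = 0.6200
det(I−A) = Σ_j (I−A)_1j·C_1j = (1.00)(0.3300) + (-0.10)(0.2400) + (-0.20)(0.2850) = 0.2490
adj(I−A) = Cᵀ =
  [ 0.3300   0.1200   0.1500]
  [ 0.2400   0.5400   0.2600]
  [ 0.2850   0.3300   0.6200]
(I − A)⁻¹ = adj(I−A) / det(I−A) ≈
  [   1.3253     0.4819     0.6024]
  [   0.9639     2.1687     1.0442]
  [   1.1446     1.3253     2.4900]
x = (I − A)⁻¹ d = adj(I−A)·d / det(I−A), with det(I−A) = 0.2490:
  x_T = (0.3300·450 + 0.1200·475 + 0.1500·575) / 0.2490 = 291.75 / 0.2490 ≈ 1171.687
  x_A = (0.2400·450 + 0.5400·475 + 0.2600·575) / 0.2490 = 514.00 / 0.2490 ≈ 2064.257
  x_F = (0.2850·450 + 0.3300·475 + 0.6200·575) / 0.2490 = 641.50 / 0.2490 ≈ 2576.305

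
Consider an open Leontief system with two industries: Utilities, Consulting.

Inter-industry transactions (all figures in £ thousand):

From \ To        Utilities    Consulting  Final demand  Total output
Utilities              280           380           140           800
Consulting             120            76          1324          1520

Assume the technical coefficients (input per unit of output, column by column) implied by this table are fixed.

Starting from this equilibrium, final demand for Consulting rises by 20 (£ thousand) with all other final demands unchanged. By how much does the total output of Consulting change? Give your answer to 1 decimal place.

Δx_C = 22.4

Technical coefficients a_ij = z_ij / X_j:
  a_UU = 280/800 = 0.35, a_CU = 120/800 = 0.15
  a_UC = 380/1520 = 0.25, a_CC = 76/1520 = 0.05
I − A =
  [   0.65    -0.25]
  [  -0.15     0.95]
det(I−A) = (0.65)(0.95) − (-0.25)(-0.15) = 0.5800
adj(I−A) = [[0.95, 0.25], [0.15, 0.65]]
(I − A)⁻¹ = adj(I−A) / det(I−A) ≈
  [   1.6379     0.4310]
  [   0.2586     1.1207]
Δx = (I − A)⁻¹ Δd with Δd having +20 in the Consulting component and 0 elsewhere.
So Δx_C = L_CC · (+20), where L_CC = adj(I−A)_CC / det(I−A) = 0.65 / 0.5800.
Δx_C = 0.65 × (+20) / 0.5800 = 13.00 / 0.5800 ≈ 22.4.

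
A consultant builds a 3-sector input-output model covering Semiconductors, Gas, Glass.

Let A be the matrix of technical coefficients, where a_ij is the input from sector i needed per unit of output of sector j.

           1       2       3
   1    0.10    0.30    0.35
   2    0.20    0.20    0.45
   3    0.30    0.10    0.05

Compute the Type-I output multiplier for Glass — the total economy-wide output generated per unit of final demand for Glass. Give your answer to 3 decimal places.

m_3 = 3.407

I − A =
  [   0.90    -0.30    -0.35]
  [  -0.20     0.80    -0.45]
  [  -0.30    -0.10     0.95]
Cofactors of I−A, C_ij = (−1)^(i+j)·(minor ij) (rows/columns in the sector order above):
  C_11 = (0.80)(0.95) − (-0.45)(-0.10) = 0.7150
  C_12 = −[(-0.20)(0.95) − (-0.45)(-0.30)] = 0.3250
  C_13 = (-0.20)(-0.10) − (0.80)(-0.30) = 0.2600
  C_21 = −[(-0.30)(0.95) − (-0.35)(-0.10)] = 0.3200
  C_22 = (0.90)(0.95) − (-0.35)(-0.30) = 0.7500
  C_23 = −[(0.90)(-0.10) − (-0.30)(-0.30)] = 0.1800
  C_31 = (-0.30)(-0.45) − (-0.35)(0.80) = 0.4150
  C_32 = −[(0.90)(-0.45) − (-0.35)(-0.20)] = 0.4750
  C_33 = (0.90)(0.80) − (-0.30)(-0.20) = 0.6600
det(I−A) = Σ_j (I−A)_1j·C_1j = (0.90)(0.7150) + (-0.30)(0.3250) + (-0.35)(0.2600) = 0.4550
adj(I−A) = Cᵀ =
  [ 0.7150   0.3200   0.4150]
  [ 0.3250   0.7500   0.4750]
  [ 0.2600   0.1800   0.6600]
(I − A)⁻¹ = adj(I−A) / det(I−A) ≈
  [   1.5714     0.7033     0.9121]
  [   0.7143     1.6484     1.0440]
  [   0.5714     0.3956     1.4505]
The output multiplier for sector j is the column-j sum of the Leontief inverse (I − A)⁻¹ = adj(I−A) / det(I−A).
Column 3 of adj(I−A): (0.4150, 0.4750, 0.6600); det(I−A) = 0.4550.
m_3 = (0.4150 + 0.4750 + 0.6600) / 0.4550 = 1.55 / 0.4550 ≈ 3.407.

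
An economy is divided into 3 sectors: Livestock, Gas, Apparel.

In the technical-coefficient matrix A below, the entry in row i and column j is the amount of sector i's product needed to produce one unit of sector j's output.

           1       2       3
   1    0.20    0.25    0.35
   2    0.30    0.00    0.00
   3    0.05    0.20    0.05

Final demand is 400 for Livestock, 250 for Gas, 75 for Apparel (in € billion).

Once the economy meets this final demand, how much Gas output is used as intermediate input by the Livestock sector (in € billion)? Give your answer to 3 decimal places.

I − A =
  [   0.80    -0.25    -0.35]
  [  -0.30     1.00     0.00]
  [  -0.05    -0.20     0.95]
Cofactors of I−A, C_ij = (−1)^(i+j)·(minor ij) (rows/columns in the sector order above):
  C_11 = (1.00)(0.95) − (0.00)(-0.20) = 0.9500
  C_12 = −[(-0.30)(0.95) − (0.00)(-0.05)] = 0.2850
  C_13 = (-0.30)(-0.20) − (1.00)(-0.05) = 0.1100
  C_21 = −[(-0.25)(0.95) − (-0.35)(-0.20)] = 0.3075
  C_22 = (0.80)(0.95) − (-0.35)(-0.05) = 0.7425
  C_23 = −[(0.80)(-0.20) − (-0.25)(-0.05)] = 0.1725
  C_31 = (-0.25)(0.00) − (-0.35)(1.00) = 0.3500
  C_32 = −[(0.80)(0.00) − (-0.35)(-0.30)] = 0.1050
  C_33 = (0.80)(1.00) − (-0.25)(-0.30) = 0.7250
det(I−A) = Σ_j (I−A)_1j·C_1j = (0.80)(0.9500) + (-0.25)(0.2850) + (-0.35)(0.1100) = 0.65025
adj(I−A) = Cᵀ =
  [ 0.9500   0.3075   0.3500]
  [ 0.2850   0.7425   0.1050]
  [ 0.1100   0.1725   0.7250]
(I − A)⁻¹ = adj(I−A) / det(I−A) ≈
  [   1.4610     0.4729     0.5383]
  [   0.4383     1.1419     0.1615]
  [   0.1692     0.2653     1.1150]
First solve x = (I − A)⁻¹ d = adj(I−A)·d / det(I−A); in particular x_1 = (0.9500·400 + 0.3075·250 + 0.3500·75) / 0.65025 = 483.125 / 0.65025 ≈ 742.98347.
Intermediate flow from 2 to 1: z_21 = a_21 · x_1 = 0.30 × 483.125 / 0.65025 = 144.9375 / 0.65025 ≈ 222.895.

z_21 = 222.895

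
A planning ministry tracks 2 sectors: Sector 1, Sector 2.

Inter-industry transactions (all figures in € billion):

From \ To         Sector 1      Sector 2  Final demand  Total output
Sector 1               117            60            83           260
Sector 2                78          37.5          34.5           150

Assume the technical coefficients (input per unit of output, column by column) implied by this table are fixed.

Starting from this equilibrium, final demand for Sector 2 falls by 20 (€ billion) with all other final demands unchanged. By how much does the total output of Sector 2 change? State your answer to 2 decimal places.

Technical coefficients a_ij = z_ij / X_j:
  a_11 = 117/260 = 0.45, a_21 = 78/260 = 0.30
  a_12 = 60/150 = 0.40, a_22 = 37.5/150 = 0.25
I − A =
  [   0.55    -0.40]
  [  -0.30     0.75]
det(I−A) = (0.55)(0.75) − (-0.40)(-0.30) = 0.2925
adj(I−A) = [[0.75, 0.40], [0.30, 0.55]]
(I − A)⁻¹ = adj(I−A) / det(I−A) ≈
  [   2.5641     1.3675]
  [   1.0256     1.8803]
Δx = (I − A)⁻¹ Δd with Δd having -20 in the Sector 2 component and 0 elsewhere.
So Δx_2 = L_22 · (-20), where L_22 = adj(I−A)_22 / det(I−A) = 0.55 / 0.2925.
Δx_2 = 0.55 × (-20) / 0.2925 = -11.00 / 0.2925 ≈ -37.61.

Δx_2 = -37.61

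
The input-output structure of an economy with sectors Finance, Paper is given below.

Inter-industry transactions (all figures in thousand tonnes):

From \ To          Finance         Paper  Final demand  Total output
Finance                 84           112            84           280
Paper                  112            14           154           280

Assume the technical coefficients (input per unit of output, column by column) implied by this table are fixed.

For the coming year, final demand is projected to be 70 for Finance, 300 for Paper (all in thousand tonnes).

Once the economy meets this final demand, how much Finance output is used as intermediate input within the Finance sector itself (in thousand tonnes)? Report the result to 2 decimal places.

Technical coefficients a_ij = z_ij / X_j:
  a_11 = 84/280 = 0.30, a_21 = 112/280 = 0.40
  a_12 = 112/280 = 0.40, a_22 = 14/280 = 0.05
I − A =
  [   0.70    -0.40]
  [  -0.40     0.95]
det(I−A) = (0.70)(0.95) − (-0.40)(-0.40) = 0.5050
adj(I−A) = [[0.95, 0.40], [0.40, 0.70]]
(I − A)⁻¹ = adj(I−A) / det(I−A) ≈
  [   1.8812     0.7921]
  [   0.7921     1.3861]
First solve x = (I − A)⁻¹ d = adj(I−A)·d / det(I−A); in particular x_1 = (0.95·70 + 0.40·300) / 0.5050 = 186.50 / 0.5050 ≈ 369.3069.
Intermediate flow from 1 to 1: z_11 = a_11 · x_1 = 0.30 × 186.50 / 0.5050 = 55.95 / 0.5050 ≈ 110.79.

z_11 = 110.79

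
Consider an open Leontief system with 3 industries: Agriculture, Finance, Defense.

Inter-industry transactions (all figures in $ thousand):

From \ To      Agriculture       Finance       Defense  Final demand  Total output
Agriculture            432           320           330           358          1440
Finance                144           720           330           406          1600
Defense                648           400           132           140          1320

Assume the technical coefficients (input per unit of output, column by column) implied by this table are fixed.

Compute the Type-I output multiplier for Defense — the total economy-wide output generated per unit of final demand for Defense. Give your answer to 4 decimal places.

Technical coefficients a_ij = z_ij / X_j:
  a_11 = 432/1440 = 0.30, a_21 = 144/1440 = 0.10, a_31 = 648/1440 = 0.45
  a_12 = 320/1600 = 0.20, a_22 = 720/1600 = 0.45, a_32 = 400/1600 = 0.25
  a_13 = 330/1320 = 0.25, a_23 = 330/1320 = 0.25, a_33 = 132/1320 = 0.10
I − A =
  [   0.70    -0.20    -0.25]
  [  -0.10     0.55    -0.25]
  [  -0.45    -0.25     0.90]
Cofactors of I−A, C_ij = (−1)^(i+j)·(minor ij) (rows/columns in the sector order above):
  C_11 = (0.55)(0.90) − (-0.25)(-0.25) = 0.4325
  C_12 = −[(-0.10)(0.90) − (-0.25)(-0.45)] = 0.2025
  C_13 = (-0.10)(-0.25) − (0.55)(-0.45) = 0.2725
  C_21 = −[(-0.20)(0.90) − (-0.25)(-0.25)] = 0.2425
  C_22 = (0.70)(0.90) − (-0.25)(-0.45) = 0.5175
  C_23 = −[(0.70)(-0.25) − (-0.20)(-0.45)] = 0.2650
  C_31 = (-0.20)(-0.25) − (-0.25)(0.55) = 0.1875
  C_32 = −[(0.70)(-0.25) − (-0.25)(-0.10)] = 0.2000
  C_33 = (0.70)(0.55) − (-0.20)(-0.10) = 0.3650
det(I−A) = Σ_j (I−A)_1j·C_1j = (0.70)(0.4325) + (-0.20)(0.2025) + (-0.25)(0.2725) = 0.194125
adj(I−A) = Cᵀ =
  [ 0.4325   0.2425   0.1875]
  [ 0.2025   0.5175   0.2000]
  [ 0.2725   0.2650   0.3650]
(I − A)⁻¹ = adj(I−A) / det(I−A) ≈
  [   2.22795     1.24920     0.96587]
  [   1.04314     2.66581     1.03026]
  [   1.40373     1.36510     1.88023]
The output multiplier for sector j is the column-j sum of the Leontief inverse (I − A)⁻¹ = adj(I−A) / det(I−A).
Column 3 of adj(I−A): (0.1875, 0.2000, 0.3650); det(I−A) = 0.194125.
m_3 = (0.1875 + 0.2000 + 0.3650) / 0.194125 = 0.7525 / 0.194125 ≈ 3.8764.

m_3 = 3.8764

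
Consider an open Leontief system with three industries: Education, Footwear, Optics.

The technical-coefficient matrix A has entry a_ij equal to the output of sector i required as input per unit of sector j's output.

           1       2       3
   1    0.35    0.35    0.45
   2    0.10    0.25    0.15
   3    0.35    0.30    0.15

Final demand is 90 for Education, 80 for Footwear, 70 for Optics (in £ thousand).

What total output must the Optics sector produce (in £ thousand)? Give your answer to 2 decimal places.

x_3 = 406.09

I − A =
  [   0.65    -0.35    -0.45]
  [  -0.10     0.75    -0.15]
  [  -0.35    -0.30     0.85]
Cofactors of I−A, C_ij = (−1)^(i+j)·(minor ij) (rows/columns in the sector order above):
  C_11 = (0.75)(0.85) − (-0.15)(-0.30) = 0.5925
  C_12 = −[(-0.10)(0.85) − (-0.15)(-0.35)] = 0.1375
  C_13 = (-0.10)(-0.30) − (0.75)(-0.35) = 0.2925
  C_21 = −[(-0.35)(0.85) − (-0.45)(-0.30)] = 0.4325
  C_22 = (0.65)(0.85) − (-0.45)(-0.35) = 0.3950
  C_23 = −[(0.65)(-0.30) − (-0.35)(-0.35)] = 0.3175
  C_31 = (-0.35)(-0.15) − (-0.45)(0.75) = 0.3900
  C_32 = −[(0.65)(-0.15) − (-0.45)(-0.10)] = 0.1425
  C_33 = (0.65)(0.75) − (-0.35)(-0.10) = 0.4525
det(I−A) = Σ_j (I−A)_1j·C_1j = (0.65)(0.5925) + (-0.35)(0.1375) + (-0.45)(0.2925) = 0.205375
adj(I−A) = Cᵀ =
  [ 0.5925   0.4325   0.3900]
  [ 0.1375   0.3950   0.1425]
  [ 0.2925   0.3175   0.4525]
(I − A)⁻¹ = adj(I−A) / det(I−A) ≈
  [   2.8850     2.1059     1.8990]
  [   0.6695     1.9233     0.6939]
  [   1.4242     1.5460     2.2033]
x = (I − A)⁻¹ d = adj(I−A)·d / det(I−A), with det(I−A) = 0.205375:
  x_1 = (0.5925·90 + 0.4325·80 + 0.3900·70) / 0.205375 = 115.225 / 0.205375 ≈ 561.05
  x_2 = (0.1375·90 + 0.3950·80 + 0.1425·70) / 0.205375 = 53.95 / 0.205375 ≈ 262.69
  x_3 = (0.2925·90 + 0.3175·80 + 0.4525·70) / 0.205375 = 83.40 / 0.205375 ≈ 406.09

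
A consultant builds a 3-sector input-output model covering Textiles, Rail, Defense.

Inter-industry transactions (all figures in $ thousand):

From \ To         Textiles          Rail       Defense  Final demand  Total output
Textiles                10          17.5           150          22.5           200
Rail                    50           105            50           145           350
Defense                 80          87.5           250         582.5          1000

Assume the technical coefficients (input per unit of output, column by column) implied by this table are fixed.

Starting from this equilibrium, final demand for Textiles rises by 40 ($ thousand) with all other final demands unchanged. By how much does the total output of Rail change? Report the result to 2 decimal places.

Technical coefficients a_ij = z_ij / X_j:
  a_TT = 10/200 = 0.05, a_RT = 50/200 = 0.25, a_DT = 80/200 = 0.40
  a_TR = 17.5/350 = 0.05, a_RR = 105/350 = 0.30, a_DR = 87.5/350 = 0.25
  a_TD = 150/1000 = 0.15, a_RD = 50/1000 = 0.05, a_DD = 250/1000 = 0.25
I − A =
  [   0.95    -0.05    -0.15]
  [  -0.25     0.70    -0.05]
  [  -0.40    -0.25     0.75]
Cofactors of I−A, C_ij = (−1)^(i+j)·(minor ij) (rows/columns in the sector order above):
  C_11 = (0.70)(0.75) − (-0.05)(-0.25) = 0.5125
  C_12 = −[(-0.25)(0.75) − (-0.05)(-0.40)] = 0.2075
  C_13 = (-0.25)(-0.25) − (0.70)(-0.40) = 0.3425
  C_21 = −[(-0.05)(0.75) − (-0.15)(-0.25)] = 0.0750
  C_22 = (0.95)(0.75) − (-0.15)(-0.40) = 0.6525
  C_23 = −[(0.95)(-0.25) − (-0.05)(-0.40)] = 0.2575
  C_31 = (-0.05)(-0.05) − (-0.15)(0.70) = 0.1075
  C_32 = −[(0.95)(-0.05) − (-0.15)(-0.25)] = 0.0850
  C_33 = (0.95)(0.70) − (-0.05)(-0.25) = 0.6525
det(I−A) = Σ_j (I−A)_1j·C_1j = (0.95)(0.5125) + (-0.05)(0.2075) + (-0.15)(0.3425) = 0.425125
adj(I−A) = Cᵀ =
  [ 0.5125   0.0750   0.1075]
  [ 0.2075   0.6525   0.0850]
  [ 0.3425   0.2575   0.6525]
(I − A)⁻¹ = adj(I−A) / det(I−A) ≈
  [   1.2055     0.1764     0.2529]
  [   0.4881     1.5348     0.1999]
  [   0.8056     0.6057     1.5348]
Δx = (I − A)⁻¹ Δd with Δd having +40 in the Textiles component and 0 elsewhere.
So Δx_R = L_RT · (+40), where L_RT = adj(I−A)_RT / det(I−A) = 0.2075 / 0.425125.
Δx_R = 0.2075 × (+40) / 0.425125 = 8.30 / 0.425125 ≈ 19.52.

Δx_R = 19.52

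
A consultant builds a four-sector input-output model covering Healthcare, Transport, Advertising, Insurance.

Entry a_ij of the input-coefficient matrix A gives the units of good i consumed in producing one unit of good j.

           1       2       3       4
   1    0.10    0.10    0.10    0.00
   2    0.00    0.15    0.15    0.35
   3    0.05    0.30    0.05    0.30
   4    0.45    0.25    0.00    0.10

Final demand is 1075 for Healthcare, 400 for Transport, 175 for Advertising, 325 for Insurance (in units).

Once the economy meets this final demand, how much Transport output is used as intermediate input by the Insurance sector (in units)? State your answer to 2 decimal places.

I − A =
  [   0.90    -0.10    -0.10     0.00]
  [   0.00     0.85    -0.15    -0.35]
  [  -0.05    -0.30     0.95    -0.30]
  [  -0.45    -0.25     0.00     0.90]
Compute the cofactors C_ij = (−1)^(i+j)·(3×3 minor ij) of I−A; the adjugate is their transpose:
adj(I−A) = Cᵀ =
  [ 0.591875   0.120000   0.081250   0.073750]
  [ 0.176625   0.751500   0.137250   0.338000]
  [ 0.195875   0.328500   0.594000   0.325750]
  [ 0.345000   0.268750   0.078750   0.681250]
det(I−A) = Σ_j (I−A)_1j·C_1j = (0.90)(0.591875) + (-0.10)(0.176625) + (-0.10)(0.195875) + (0.00)(0.345000) = 0.4954375
(I − A)⁻¹ = adj(I−A) / det(I−A) ≈
  [   1.1947     0.2422     0.1640     0.1489]
  [   0.3565     1.5168     0.2770     0.6822]
  [   0.3954     0.6631     1.1989     0.6575]
  [   0.6964     0.5424     0.1590     1.3750]
First solve x = (I − A)⁻¹ d = adj(I−A)·d / det(I−A); in particular x_4 = (0.345000·1075 + 0.268750·400 + 0.078750·175 + 0.681250·325) / 0.4954375 = 713.5625 / 0.4954375 ≈ 1440.2674.
Intermediate flow from 2 to 4: z_24 = a_24 · x_4 = 0.35 × 713.5625 / 0.4954375 = 249.746875 / 0.4954375 ≈ 504.09.

z_24 = 504.09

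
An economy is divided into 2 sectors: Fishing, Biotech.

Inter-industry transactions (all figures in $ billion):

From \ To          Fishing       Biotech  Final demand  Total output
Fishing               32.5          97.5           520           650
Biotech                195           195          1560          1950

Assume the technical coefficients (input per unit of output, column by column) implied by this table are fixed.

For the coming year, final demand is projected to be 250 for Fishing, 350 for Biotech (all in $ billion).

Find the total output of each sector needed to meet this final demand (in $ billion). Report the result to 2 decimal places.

Technical coefficients a_ij = z_ij / X_j:
  a_FF = 32.5/650 = 0.05, a_BF = 195/650 = 0.30
  a_FB = 97.5/1950 = 0.05, a_BB = 195/1950 = 0.10
I − A =
  [   0.95    -0.05]
  [  -0.30     0.90]
det(I−A) = (0.95)(0.90) − (-0.05)(-0.30) = 0.8400
adj(I−A) = [[0.90, 0.05], [0.30, 0.95]]
(I − A)⁻¹ = adj(I−A) / det(I−A) ≈
  [   1.0714     0.0595]
  [   0.3571     1.1310]
x = (I − A)⁻¹ d = adj(I−A)·d / det(I−A), with det(I−A) = 0.8400:
  x_F = (0.90·250 + 0.05·350) / 0.8400 = 242.50 / 0.8400 ≈ 288.69
  x_B = (0.30·250 + 0.95·350) / 0.8400 = 407.50 / 0.8400 ≈ 485.12

x_F = 288.69, x_B = 485.12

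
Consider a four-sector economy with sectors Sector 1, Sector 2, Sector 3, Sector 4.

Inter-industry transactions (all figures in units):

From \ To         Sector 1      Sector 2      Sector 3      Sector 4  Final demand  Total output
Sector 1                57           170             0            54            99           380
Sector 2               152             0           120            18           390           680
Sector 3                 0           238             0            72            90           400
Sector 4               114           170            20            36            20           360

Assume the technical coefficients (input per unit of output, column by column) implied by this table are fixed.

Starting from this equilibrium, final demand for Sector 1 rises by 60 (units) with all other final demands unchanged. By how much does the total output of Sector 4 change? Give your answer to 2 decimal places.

Technical coefficients a_ij = z_ij / X_j:
  a_11 = 57/380 = 0.15, a_21 = 152/380 = 0.40, a_31 = 0/380 = 0.00, a_41 = 114/380 = 0.30
  a_12 = 170/680 = 0.25, a_22 = 0/680 = 0.00, a_32 = 238/680 = 0.35, a_42 = 170/680 = 0.25
  a_13 = 0/400 = 0.00, a_23 = 120/400 = 0.30, a_33 = 0/400 = 0.00, a_43 = 20/400 = 0.05
  a_14 = 54/360 = 0.15, a_24 = 18/360 = 0.05, a_34 = 72/360 = 0.20, a_44 = 36/360 = 0.10
I − A =
  [   0.85    -0.25     0.00    -0.15]
  [  -0.40     1.00    -0.30    -0.05]
  [   0.00    -0.35     1.00    -0.20]
  [  -0.30    -0.25    -0.05     0.90]
Compute the cofactors C_ij = (−1)^(i+j)·(3×3 minor ij) of I−A; the adjugate is their transpose:
adj(I−A) = Cᵀ =
  [ 0.767125   0.262625   0.086875   0.161750]
  [ 0.389000   0.711500   0.221125   0.153500]
  [ 0.211250   0.309500   0.600625   0.185875]
  [ 0.375500   0.302375   0.123750   0.660750]
det(I−A) = Σ_j (I−A)_1j·C_1j = (0.85)(0.767125) + (-0.25)(0.389000) + (0.00)(0.211250) + (-0.15)(0.375500) = 0.49848125
(I − A)⁻¹ = adj(I−A) / det(I−A) ≈
  [   1.5389     0.5269     0.1743     0.3245]
  [   0.7804     1.4273     0.4436     0.3079]
  [   0.4238     0.6209     1.2049     0.3729]
  [   0.7533     0.6066     0.2483     1.3255]
Δx = (I − A)⁻¹ Δd with Δd having +60 in the Sector 1 component and 0 elsewhere.
So Δx_4 = L_41 · (+60), where L_41 = adj(I−A)_41 / det(I−A) = 0.375500 / 0.49848125.
Δx_4 = 0.375500 × (+60) / 0.49848125 = 22.53 / 0.49848125 ≈ 45.20.

Δx_4 = 45.20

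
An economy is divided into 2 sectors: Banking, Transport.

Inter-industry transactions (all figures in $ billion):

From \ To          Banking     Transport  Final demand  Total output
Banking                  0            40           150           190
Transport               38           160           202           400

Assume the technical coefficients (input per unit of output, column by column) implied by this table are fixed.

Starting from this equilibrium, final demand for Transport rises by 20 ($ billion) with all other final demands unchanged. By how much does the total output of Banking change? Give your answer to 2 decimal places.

Technical coefficients a_ij = z_ij / X_j:
  a_11 = 0/190 = 0.00, a_21 = 38/190 = 0.20
  a_12 = 40/400 = 0.10, a_22 = 160/400 = 0.40
I − A =
  [   1.00    -0.10]
  [  -0.20     0.60]
det(I−A) = (1.00)(0.60) − (-0.10)(-0.20) = 0.5800
adj(I−A) = [[0.60, 0.10], [0.20, 1.00]]
(I − A)⁻¹ = adj(I−A) / det(I−A) ≈
  [   1.0345     0.1724]
  [   0.3448     1.7241]
Δx = (I − A)⁻¹ Δd with Δd having +20 in the Transport component and 0 elsewhere.
So Δx_1 = L_12 · (+20), where L_12 = adj(I−A)_12 / det(I−A) = 0.10 / 0.5800.
Δx_1 = 0.10 × (+20) / 0.5800 = 2.00 / 0.5800 ≈ 3.45.

Δx_1 = 3.45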